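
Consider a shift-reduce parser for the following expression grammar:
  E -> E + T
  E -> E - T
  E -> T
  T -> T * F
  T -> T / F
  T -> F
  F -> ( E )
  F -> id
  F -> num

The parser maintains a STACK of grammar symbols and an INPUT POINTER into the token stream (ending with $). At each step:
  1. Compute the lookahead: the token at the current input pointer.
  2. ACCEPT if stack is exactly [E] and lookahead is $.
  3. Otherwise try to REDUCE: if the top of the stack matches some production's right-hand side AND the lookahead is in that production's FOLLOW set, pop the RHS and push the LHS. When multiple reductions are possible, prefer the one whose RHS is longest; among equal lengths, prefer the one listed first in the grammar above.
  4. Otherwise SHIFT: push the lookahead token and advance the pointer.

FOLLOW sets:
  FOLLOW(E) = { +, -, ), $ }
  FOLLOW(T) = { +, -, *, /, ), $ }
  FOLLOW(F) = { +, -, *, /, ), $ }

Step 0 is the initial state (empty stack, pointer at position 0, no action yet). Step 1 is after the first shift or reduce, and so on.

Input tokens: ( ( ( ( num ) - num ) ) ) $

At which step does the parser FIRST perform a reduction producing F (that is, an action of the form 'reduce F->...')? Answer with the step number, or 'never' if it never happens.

Answer: 6

Derivation:
Step 1: shift (. Stack=[(] ptr=1 lookahead=( remaining=[( ( ( num ) - num ) ) ) $]
Step 2: shift (. Stack=[( (] ptr=2 lookahead=( remaining=[( ( num ) - num ) ) ) $]
Step 3: shift (. Stack=[( ( (] ptr=3 lookahead=( remaining=[( num ) - num ) ) ) $]
Step 4: shift (. Stack=[( ( ( (] ptr=4 lookahead=num remaining=[num ) - num ) ) ) $]
Step 5: shift num. Stack=[( ( ( ( num] ptr=5 lookahead=) remaining=[) - num ) ) ) $]
Step 6: reduce F->num. Stack=[( ( ( ( F] ptr=5 lookahead=) remaining=[) - num ) ) ) $]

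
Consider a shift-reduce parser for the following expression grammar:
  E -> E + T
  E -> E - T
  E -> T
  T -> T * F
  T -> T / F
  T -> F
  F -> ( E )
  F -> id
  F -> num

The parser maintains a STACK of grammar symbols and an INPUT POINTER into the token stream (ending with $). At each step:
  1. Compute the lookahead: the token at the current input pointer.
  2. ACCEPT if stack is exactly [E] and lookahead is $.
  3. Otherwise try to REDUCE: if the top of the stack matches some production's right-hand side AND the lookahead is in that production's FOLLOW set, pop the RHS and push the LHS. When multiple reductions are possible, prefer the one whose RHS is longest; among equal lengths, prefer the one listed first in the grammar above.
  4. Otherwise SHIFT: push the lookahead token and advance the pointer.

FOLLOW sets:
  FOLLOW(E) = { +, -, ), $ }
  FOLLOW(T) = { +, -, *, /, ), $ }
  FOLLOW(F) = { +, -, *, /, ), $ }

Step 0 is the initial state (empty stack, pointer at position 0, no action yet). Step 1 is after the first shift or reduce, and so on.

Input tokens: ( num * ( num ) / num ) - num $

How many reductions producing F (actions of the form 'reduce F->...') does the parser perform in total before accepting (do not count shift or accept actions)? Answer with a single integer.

Answer: 6

Derivation:
Step 1: shift (. Stack=[(] ptr=1 lookahead=num remaining=[num * ( num ) / num ) - num $]
Step 2: shift num. Stack=[( num] ptr=2 lookahead=* remaining=[* ( num ) / num ) - num $]
Step 3: reduce F->num. Stack=[( F] ptr=2 lookahead=* remaining=[* ( num ) / num ) - num $]
Step 4: reduce T->F. Stack=[( T] ptr=2 lookahead=* remaining=[* ( num ) / num ) - num $]
Step 5: shift *. Stack=[( T *] ptr=3 lookahead=( remaining=[( num ) / num ) - num $]
Step 6: shift (. Stack=[( T * (] ptr=4 lookahead=num remaining=[num ) / num ) - num $]
Step 7: shift num. Stack=[( T * ( num] ptr=5 lookahead=) remaining=[) / num ) - num $]
Step 8: reduce F->num. Stack=[( T * ( F] ptr=5 lookahead=) remaining=[) / num ) - num $]
Step 9: reduce T->F. Stack=[( T * ( T] ptr=5 lookahead=) remaining=[) / num ) - num $]
Step 10: reduce E->T. Stack=[( T * ( E] ptr=5 lookahead=) remaining=[) / num ) - num $]
Step 11: shift ). Stack=[( T * ( E )] ptr=6 lookahead=/ remaining=[/ num ) - num $]
Step 12: reduce F->( E ). Stack=[( T * F] ptr=6 lookahead=/ remaining=[/ num ) - num $]
Step 13: reduce T->T * F. Stack=[( T] ptr=6 lookahead=/ remaining=[/ num ) - num $]
Step 14: shift /. Stack=[( T /] ptr=7 lookahead=num remaining=[num ) - num $]
Step 15: shift num. Stack=[( T / num] ptr=8 lookahead=) remaining=[) - num $]
Step 16: reduce F->num. Stack=[( T / F] ptr=8 lookahead=) remaining=[) - num $]
Step 17: reduce T->T / F. Stack=[( T] ptr=8 lookahead=) remaining=[) - num $]
Step 18: reduce E->T. Stack=[( E] ptr=8 lookahead=) remaining=[) - num $]
Step 19: shift ). Stack=[( E )] ptr=9 lookahead=- remaining=[- num $]
Step 20: reduce F->( E ). Stack=[F] ptr=9 lookahead=- remaining=[- num $]
Step 21: reduce T->F. Stack=[T] ptr=9 lookahead=- remaining=[- num $]
Step 22: reduce E->T. Stack=[E] ptr=9 lookahead=- remaining=[- num $]
Step 23: shift -. Stack=[E -] ptr=10 lookahead=num remaining=[num $]
Step 24: shift num. Stack=[E - num] ptr=11 lookahead=$ remaining=[$]
Step 25: reduce F->num. Stack=[E - F] ptr=11 lookahead=$ remaining=[$]
Step 26: reduce T->F. Stack=[E - T] ptr=11 lookahead=$ remaining=[$]
Step 27: reduce E->E - T. Stack=[E] ptr=11 lookahead=$ remaining=[$]
Step 28: accept. Stack=[E] ptr=11 lookahead=$ remaining=[$]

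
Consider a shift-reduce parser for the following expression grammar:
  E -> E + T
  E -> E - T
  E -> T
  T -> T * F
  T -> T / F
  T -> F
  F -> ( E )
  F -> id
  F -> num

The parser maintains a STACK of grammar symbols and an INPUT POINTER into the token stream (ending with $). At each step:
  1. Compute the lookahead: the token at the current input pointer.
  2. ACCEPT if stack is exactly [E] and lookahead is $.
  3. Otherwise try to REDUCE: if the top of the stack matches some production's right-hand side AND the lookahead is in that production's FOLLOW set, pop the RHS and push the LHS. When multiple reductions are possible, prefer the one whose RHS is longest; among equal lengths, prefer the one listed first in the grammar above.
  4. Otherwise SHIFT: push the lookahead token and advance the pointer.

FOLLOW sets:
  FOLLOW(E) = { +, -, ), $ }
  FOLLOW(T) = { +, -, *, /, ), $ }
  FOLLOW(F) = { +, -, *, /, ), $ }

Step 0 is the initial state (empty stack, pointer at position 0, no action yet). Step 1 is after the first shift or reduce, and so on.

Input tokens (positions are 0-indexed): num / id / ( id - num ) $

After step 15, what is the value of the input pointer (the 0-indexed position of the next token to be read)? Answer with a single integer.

Answer: 8

Derivation:
Step 1: shift num. Stack=[num] ptr=1 lookahead=/ remaining=[/ id / ( id - num ) $]
Step 2: reduce F->num. Stack=[F] ptr=1 lookahead=/ remaining=[/ id / ( id - num ) $]
Step 3: reduce T->F. Stack=[T] ptr=1 lookahead=/ remaining=[/ id / ( id - num ) $]
Step 4: shift /. Stack=[T /] ptr=2 lookahead=id remaining=[id / ( id - num ) $]
Step 5: shift id. Stack=[T / id] ptr=3 lookahead=/ remaining=[/ ( id - num ) $]
Step 6: reduce F->id. Stack=[T / F] ptr=3 lookahead=/ remaining=[/ ( id - num ) $]
Step 7: reduce T->T / F. Stack=[T] ptr=3 lookahead=/ remaining=[/ ( id - num ) $]
Step 8: shift /. Stack=[T /] ptr=4 lookahead=( remaining=[( id - num ) $]
Step 9: shift (. Stack=[T / (] ptr=5 lookahead=id remaining=[id - num ) $]
Step 10: shift id. Stack=[T / ( id] ptr=6 lookahead=- remaining=[- num ) $]
Step 11: reduce F->id. Stack=[T / ( F] ptr=6 lookahead=- remaining=[- num ) $]
Step 12: reduce T->F. Stack=[T / ( T] ptr=6 lookahead=- remaining=[- num ) $]
Step 13: reduce E->T. Stack=[T / ( E] ptr=6 lookahead=- remaining=[- num ) $]
Step 14: shift -. Stack=[T / ( E -] ptr=7 lookahead=num remaining=[num ) $]
Step 15: shift num. Stack=[T / ( E - num] ptr=8 lookahead=) remaining=[) $]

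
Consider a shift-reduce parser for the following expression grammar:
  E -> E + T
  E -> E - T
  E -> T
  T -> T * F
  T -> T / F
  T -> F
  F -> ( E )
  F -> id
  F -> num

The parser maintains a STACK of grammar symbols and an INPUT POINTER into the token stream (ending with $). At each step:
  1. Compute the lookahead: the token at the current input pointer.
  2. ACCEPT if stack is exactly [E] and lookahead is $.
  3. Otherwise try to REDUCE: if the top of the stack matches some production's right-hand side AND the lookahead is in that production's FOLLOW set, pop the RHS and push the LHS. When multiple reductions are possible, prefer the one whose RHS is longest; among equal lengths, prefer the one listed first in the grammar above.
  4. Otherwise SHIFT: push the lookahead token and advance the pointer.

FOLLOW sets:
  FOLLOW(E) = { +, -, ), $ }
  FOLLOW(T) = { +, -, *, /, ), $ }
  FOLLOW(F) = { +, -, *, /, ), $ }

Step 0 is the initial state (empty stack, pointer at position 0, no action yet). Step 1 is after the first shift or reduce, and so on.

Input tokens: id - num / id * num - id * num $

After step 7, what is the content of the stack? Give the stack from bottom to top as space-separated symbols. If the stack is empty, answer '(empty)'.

Answer: E - F

Derivation:
Step 1: shift id. Stack=[id] ptr=1 lookahead=- remaining=[- num / id * num - id * num $]
Step 2: reduce F->id. Stack=[F] ptr=1 lookahead=- remaining=[- num / id * num - id * num $]
Step 3: reduce T->F. Stack=[T] ptr=1 lookahead=- remaining=[- num / id * num - id * num $]
Step 4: reduce E->T. Stack=[E] ptr=1 lookahead=- remaining=[- num / id * num - id * num $]
Step 5: shift -. Stack=[E -] ptr=2 lookahead=num remaining=[num / id * num - id * num $]
Step 6: shift num. Stack=[E - num] ptr=3 lookahead=/ remaining=[/ id * num - id * num $]
Step 7: reduce F->num. Stack=[E - F] ptr=3 lookahead=/ remaining=[/ id * num - id * num $]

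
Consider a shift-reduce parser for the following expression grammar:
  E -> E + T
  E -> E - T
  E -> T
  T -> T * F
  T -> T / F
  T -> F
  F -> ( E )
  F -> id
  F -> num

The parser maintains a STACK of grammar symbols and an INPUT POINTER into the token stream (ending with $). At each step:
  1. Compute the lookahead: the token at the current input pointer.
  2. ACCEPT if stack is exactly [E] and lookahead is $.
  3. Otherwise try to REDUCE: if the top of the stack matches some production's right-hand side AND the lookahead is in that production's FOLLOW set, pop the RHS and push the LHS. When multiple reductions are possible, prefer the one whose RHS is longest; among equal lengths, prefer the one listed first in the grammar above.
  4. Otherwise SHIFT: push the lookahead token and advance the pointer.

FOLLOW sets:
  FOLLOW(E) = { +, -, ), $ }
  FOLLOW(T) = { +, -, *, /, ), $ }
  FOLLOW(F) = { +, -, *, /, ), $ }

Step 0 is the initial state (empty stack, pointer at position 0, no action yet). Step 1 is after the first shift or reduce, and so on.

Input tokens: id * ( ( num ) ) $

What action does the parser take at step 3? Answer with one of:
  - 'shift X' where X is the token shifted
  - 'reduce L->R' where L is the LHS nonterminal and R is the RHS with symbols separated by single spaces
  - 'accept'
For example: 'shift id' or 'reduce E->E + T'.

Answer: reduce T->F

Derivation:
Step 1: shift id. Stack=[id] ptr=1 lookahead=* remaining=[* ( ( num ) ) $]
Step 2: reduce F->id. Stack=[F] ptr=1 lookahead=* remaining=[* ( ( num ) ) $]
Step 3: reduce T->F. Stack=[T] ptr=1 lookahead=* remaining=[* ( ( num ) ) $]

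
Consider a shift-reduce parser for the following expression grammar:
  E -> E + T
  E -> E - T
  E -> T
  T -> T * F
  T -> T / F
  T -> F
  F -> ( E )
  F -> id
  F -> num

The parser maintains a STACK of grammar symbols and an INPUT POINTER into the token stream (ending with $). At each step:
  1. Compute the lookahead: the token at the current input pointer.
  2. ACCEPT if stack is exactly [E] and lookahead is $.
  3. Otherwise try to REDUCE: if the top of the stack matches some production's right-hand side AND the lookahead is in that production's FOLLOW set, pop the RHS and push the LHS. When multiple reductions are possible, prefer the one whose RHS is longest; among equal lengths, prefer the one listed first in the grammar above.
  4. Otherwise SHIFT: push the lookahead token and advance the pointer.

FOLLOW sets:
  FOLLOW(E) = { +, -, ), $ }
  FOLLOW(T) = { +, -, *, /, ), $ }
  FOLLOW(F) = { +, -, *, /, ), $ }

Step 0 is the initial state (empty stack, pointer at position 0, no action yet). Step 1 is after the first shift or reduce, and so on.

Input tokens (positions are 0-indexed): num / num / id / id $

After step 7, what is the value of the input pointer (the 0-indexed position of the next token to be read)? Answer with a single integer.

Step 1: shift num. Stack=[num] ptr=1 lookahead=/ remaining=[/ num / id / id $]
Step 2: reduce F->num. Stack=[F] ptr=1 lookahead=/ remaining=[/ num / id / id $]
Step 3: reduce T->F. Stack=[T] ptr=1 lookahead=/ remaining=[/ num / id / id $]
Step 4: shift /. Stack=[T /] ptr=2 lookahead=num remaining=[num / id / id $]
Step 5: shift num. Stack=[T / num] ptr=3 lookahead=/ remaining=[/ id / id $]
Step 6: reduce F->num. Stack=[T / F] ptr=3 lookahead=/ remaining=[/ id / id $]
Step 7: reduce T->T / F. Stack=[T] ptr=3 lookahead=/ remaining=[/ id / id $]

Answer: 3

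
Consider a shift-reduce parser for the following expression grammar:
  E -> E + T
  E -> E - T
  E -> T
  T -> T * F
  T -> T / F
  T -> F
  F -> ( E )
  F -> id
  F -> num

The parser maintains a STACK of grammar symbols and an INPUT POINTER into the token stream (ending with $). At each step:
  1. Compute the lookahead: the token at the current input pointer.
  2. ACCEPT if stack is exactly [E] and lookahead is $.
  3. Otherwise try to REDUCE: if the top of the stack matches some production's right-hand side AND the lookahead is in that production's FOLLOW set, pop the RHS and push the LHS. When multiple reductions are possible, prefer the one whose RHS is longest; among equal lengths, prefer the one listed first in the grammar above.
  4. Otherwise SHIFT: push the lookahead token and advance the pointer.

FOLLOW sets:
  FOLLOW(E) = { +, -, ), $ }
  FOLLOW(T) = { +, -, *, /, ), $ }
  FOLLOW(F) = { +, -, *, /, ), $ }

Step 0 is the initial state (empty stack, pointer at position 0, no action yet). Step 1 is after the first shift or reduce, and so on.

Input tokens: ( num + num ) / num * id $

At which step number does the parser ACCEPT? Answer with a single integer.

Step 1: shift (. Stack=[(] ptr=1 lookahead=num remaining=[num + num ) / num * id $]
Step 2: shift num. Stack=[( num] ptr=2 lookahead=+ remaining=[+ num ) / num * id $]
Step 3: reduce F->num. Stack=[( F] ptr=2 lookahead=+ remaining=[+ num ) / num * id $]
Step 4: reduce T->F. Stack=[( T] ptr=2 lookahead=+ remaining=[+ num ) / num * id $]
Step 5: reduce E->T. Stack=[( E] ptr=2 lookahead=+ remaining=[+ num ) / num * id $]
Step 6: shift +. Stack=[( E +] ptr=3 lookahead=num remaining=[num ) / num * id $]
Step 7: shift num. Stack=[( E + num] ptr=4 lookahead=) remaining=[) / num * id $]
Step 8: reduce F->num. Stack=[( E + F] ptr=4 lookahead=) remaining=[) / num * id $]
Step 9: reduce T->F. Stack=[( E + T] ptr=4 lookahead=) remaining=[) / num * id $]
Step 10: reduce E->E + T. Stack=[( E] ptr=4 lookahead=) remaining=[) / num * id $]
Step 11: shift ). Stack=[( E )] ptr=5 lookahead=/ remaining=[/ num * id $]
Step 12: reduce F->( E ). Stack=[F] ptr=5 lookahead=/ remaining=[/ num * id $]
Step 13: reduce T->F. Stack=[T] ptr=5 lookahead=/ remaining=[/ num * id $]
Step 14: shift /. Stack=[T /] ptr=6 lookahead=num remaining=[num * id $]
Step 15: shift num. Stack=[T / num] ptr=7 lookahead=* remaining=[* id $]
Step 16: reduce F->num. Stack=[T / F] ptr=7 lookahead=* remaining=[* id $]
Step 17: reduce T->T / F. Stack=[T] ptr=7 lookahead=* remaining=[* id $]
Step 18: shift *. Stack=[T *] ptr=8 lookahead=id remaining=[id $]
Step 19: shift id. Stack=[T * id] ptr=9 lookahead=$ remaining=[$]
Step 20: reduce F->id. Stack=[T * F] ptr=9 lookahead=$ remaining=[$]
Step 21: reduce T->T * F. Stack=[T] ptr=9 lookahead=$ remaining=[$]
Step 22: reduce E->T. Stack=[E] ptr=9 lookahead=$ remaining=[$]
Step 23: accept. Stack=[E] ptr=9 lookahead=$ remaining=[$]

Answer: 23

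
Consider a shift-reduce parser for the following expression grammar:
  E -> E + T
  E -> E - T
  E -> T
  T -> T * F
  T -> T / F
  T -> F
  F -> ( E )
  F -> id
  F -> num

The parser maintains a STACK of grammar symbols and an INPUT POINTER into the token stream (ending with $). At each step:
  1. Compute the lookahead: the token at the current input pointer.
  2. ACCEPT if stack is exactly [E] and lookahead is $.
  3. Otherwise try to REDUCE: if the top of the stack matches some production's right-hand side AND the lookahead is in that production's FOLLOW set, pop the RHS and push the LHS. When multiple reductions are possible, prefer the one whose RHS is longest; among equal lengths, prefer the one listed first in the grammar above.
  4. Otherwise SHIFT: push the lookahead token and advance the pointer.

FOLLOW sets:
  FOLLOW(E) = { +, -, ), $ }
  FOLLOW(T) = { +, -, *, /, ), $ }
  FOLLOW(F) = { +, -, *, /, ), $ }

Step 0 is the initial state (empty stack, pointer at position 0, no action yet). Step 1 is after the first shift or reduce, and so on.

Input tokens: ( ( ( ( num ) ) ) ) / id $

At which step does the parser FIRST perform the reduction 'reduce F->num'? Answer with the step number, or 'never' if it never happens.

Step 1: shift (. Stack=[(] ptr=1 lookahead=( remaining=[( ( ( num ) ) ) ) / id $]
Step 2: shift (. Stack=[( (] ptr=2 lookahead=( remaining=[( ( num ) ) ) ) / id $]
Step 3: shift (. Stack=[( ( (] ptr=3 lookahead=( remaining=[( num ) ) ) ) / id $]
Step 4: shift (. Stack=[( ( ( (] ptr=4 lookahead=num remaining=[num ) ) ) ) / id $]
Step 5: shift num. Stack=[( ( ( ( num] ptr=5 lookahead=) remaining=[) ) ) ) / id $]
Step 6: reduce F->num. Stack=[( ( ( ( F] ptr=5 lookahead=) remaining=[) ) ) ) / id $]

Answer: 6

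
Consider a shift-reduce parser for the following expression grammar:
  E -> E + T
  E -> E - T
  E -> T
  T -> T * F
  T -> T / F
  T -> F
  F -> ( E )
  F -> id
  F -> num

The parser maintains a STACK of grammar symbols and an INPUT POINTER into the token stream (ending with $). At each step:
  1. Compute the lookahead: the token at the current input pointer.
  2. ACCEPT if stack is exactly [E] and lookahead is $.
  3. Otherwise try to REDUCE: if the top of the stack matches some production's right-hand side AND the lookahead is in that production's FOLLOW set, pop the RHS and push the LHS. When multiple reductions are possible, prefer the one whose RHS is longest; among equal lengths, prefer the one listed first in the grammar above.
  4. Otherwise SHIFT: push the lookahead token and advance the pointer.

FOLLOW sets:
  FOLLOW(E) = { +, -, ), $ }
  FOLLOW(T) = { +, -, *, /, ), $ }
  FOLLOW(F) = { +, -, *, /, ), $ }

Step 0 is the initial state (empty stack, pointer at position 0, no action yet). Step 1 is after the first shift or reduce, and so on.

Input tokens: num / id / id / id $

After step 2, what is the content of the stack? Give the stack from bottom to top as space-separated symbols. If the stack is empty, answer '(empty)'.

Step 1: shift num. Stack=[num] ptr=1 lookahead=/ remaining=[/ id / id / id $]
Step 2: reduce F->num. Stack=[F] ptr=1 lookahead=/ remaining=[/ id / id / id $]

Answer: F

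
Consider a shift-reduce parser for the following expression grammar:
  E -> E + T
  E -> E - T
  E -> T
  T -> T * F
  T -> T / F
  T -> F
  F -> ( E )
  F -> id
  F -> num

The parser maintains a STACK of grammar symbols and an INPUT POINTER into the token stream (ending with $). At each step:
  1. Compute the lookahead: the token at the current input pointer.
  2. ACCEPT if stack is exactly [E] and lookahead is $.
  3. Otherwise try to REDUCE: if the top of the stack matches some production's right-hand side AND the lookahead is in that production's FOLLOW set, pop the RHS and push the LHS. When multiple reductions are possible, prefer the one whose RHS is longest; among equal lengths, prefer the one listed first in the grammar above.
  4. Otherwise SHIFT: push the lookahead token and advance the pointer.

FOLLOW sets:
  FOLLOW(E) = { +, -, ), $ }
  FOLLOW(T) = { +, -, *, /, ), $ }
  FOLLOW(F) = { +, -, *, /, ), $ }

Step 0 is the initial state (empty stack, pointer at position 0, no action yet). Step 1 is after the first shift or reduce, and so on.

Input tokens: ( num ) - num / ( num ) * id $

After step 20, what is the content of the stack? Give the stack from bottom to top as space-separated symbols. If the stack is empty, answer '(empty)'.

Step 1: shift (. Stack=[(] ptr=1 lookahead=num remaining=[num ) - num / ( num ) * id $]
Step 2: shift num. Stack=[( num] ptr=2 lookahead=) remaining=[) - num / ( num ) * id $]
Step 3: reduce F->num. Stack=[( F] ptr=2 lookahead=) remaining=[) - num / ( num ) * id $]
Step 4: reduce T->F. Stack=[( T] ptr=2 lookahead=) remaining=[) - num / ( num ) * id $]
Step 5: reduce E->T. Stack=[( E] ptr=2 lookahead=) remaining=[) - num / ( num ) * id $]
Step 6: shift ). Stack=[( E )] ptr=3 lookahead=- remaining=[- num / ( num ) * id $]
Step 7: reduce F->( E ). Stack=[F] ptr=3 lookahead=- remaining=[- num / ( num ) * id $]
Step 8: reduce T->F. Stack=[T] ptr=3 lookahead=- remaining=[- num / ( num ) * id $]
Step 9: reduce E->T. Stack=[E] ptr=3 lookahead=- remaining=[- num / ( num ) * id $]
Step 10: shift -. Stack=[E -] ptr=4 lookahead=num remaining=[num / ( num ) * id $]
Step 11: shift num. Stack=[E - num] ptr=5 lookahead=/ remaining=[/ ( num ) * id $]
Step 12: reduce F->num. Stack=[E - F] ptr=5 lookahead=/ remaining=[/ ( num ) * id $]
Step 13: reduce T->F. Stack=[E - T] ptr=5 lookahead=/ remaining=[/ ( num ) * id $]
Step 14: shift /. Stack=[E - T /] ptr=6 lookahead=( remaining=[( num ) * id $]
Step 15: shift (. Stack=[E - T / (] ptr=7 lookahead=num remaining=[num ) * id $]
Step 16: shift num. Stack=[E - T / ( num] ptr=8 lookahead=) remaining=[) * id $]
Step 17: reduce F->num. Stack=[E - T / ( F] ptr=8 lookahead=) remaining=[) * id $]
Step 18: reduce T->F. Stack=[E - T / ( T] ptr=8 lookahead=) remaining=[) * id $]
Step 19: reduce E->T. Stack=[E - T / ( E] ptr=8 lookahead=) remaining=[) * id $]
Step 20: shift ). Stack=[E - T / ( E )] ptr=9 lookahead=* remaining=[* id $]

Answer: E - T / ( E )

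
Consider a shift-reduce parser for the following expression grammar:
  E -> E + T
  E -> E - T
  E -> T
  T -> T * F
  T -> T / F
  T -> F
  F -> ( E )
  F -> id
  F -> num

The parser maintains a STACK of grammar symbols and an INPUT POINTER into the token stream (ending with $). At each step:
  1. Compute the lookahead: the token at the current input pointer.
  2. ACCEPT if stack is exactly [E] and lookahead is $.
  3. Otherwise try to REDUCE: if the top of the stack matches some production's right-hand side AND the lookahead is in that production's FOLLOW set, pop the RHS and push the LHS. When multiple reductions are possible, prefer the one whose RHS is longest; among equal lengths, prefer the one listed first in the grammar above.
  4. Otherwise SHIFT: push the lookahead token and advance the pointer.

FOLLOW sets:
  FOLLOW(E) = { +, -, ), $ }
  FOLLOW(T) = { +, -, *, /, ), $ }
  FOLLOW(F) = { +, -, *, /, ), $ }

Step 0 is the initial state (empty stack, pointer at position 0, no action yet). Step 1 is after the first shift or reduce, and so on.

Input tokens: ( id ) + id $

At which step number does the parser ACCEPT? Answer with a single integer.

Answer: 15

Derivation:
Step 1: shift (. Stack=[(] ptr=1 lookahead=id remaining=[id ) + id $]
Step 2: shift id. Stack=[( id] ptr=2 lookahead=) remaining=[) + id $]
Step 3: reduce F->id. Stack=[( F] ptr=2 lookahead=) remaining=[) + id $]
Step 4: reduce T->F. Stack=[( T] ptr=2 lookahead=) remaining=[) + id $]
Step 5: reduce E->T. Stack=[( E] ptr=2 lookahead=) remaining=[) + id $]
Step 6: shift ). Stack=[( E )] ptr=3 lookahead=+ remaining=[+ id $]
Step 7: reduce F->( E ). Stack=[F] ptr=3 lookahead=+ remaining=[+ id $]
Step 8: reduce T->F. Stack=[T] ptr=3 lookahead=+ remaining=[+ id $]
Step 9: reduce E->T. Stack=[E] ptr=3 lookahead=+ remaining=[+ id $]
Step 10: shift +. Stack=[E +] ptr=4 lookahead=id remaining=[id $]
Step 11: shift id. Stack=[E + id] ptr=5 lookahead=$ remaining=[$]
Step 12: reduce F->id. Stack=[E + F] ptr=5 lookahead=$ remaining=[$]
Step 13: reduce T->F. Stack=[E + T] ptr=5 lookahead=$ remaining=[$]
Step 14: reduce E->E + T. Stack=[E] ptr=5 lookahead=$ remaining=[$]
Step 15: accept. Stack=[E] ptr=5 lookahead=$ remaining=[$]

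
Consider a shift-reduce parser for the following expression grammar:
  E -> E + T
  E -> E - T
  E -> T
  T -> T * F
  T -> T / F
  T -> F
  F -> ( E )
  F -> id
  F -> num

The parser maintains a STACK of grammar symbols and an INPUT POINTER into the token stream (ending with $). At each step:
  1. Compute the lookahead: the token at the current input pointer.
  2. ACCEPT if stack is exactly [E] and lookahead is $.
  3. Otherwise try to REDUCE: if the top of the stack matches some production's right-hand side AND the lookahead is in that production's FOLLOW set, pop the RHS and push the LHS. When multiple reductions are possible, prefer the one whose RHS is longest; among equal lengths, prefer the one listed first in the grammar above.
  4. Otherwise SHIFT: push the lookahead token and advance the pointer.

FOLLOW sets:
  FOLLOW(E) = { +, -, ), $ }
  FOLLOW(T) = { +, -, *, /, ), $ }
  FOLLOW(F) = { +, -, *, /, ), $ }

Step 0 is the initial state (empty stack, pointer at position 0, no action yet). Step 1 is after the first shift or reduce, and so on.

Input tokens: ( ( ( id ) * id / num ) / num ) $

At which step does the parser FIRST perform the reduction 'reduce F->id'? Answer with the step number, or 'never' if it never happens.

Answer: 5

Derivation:
Step 1: shift (. Stack=[(] ptr=1 lookahead=( remaining=[( ( id ) * id / num ) / num ) $]
Step 2: shift (. Stack=[( (] ptr=2 lookahead=( remaining=[( id ) * id / num ) / num ) $]
Step 3: shift (. Stack=[( ( (] ptr=3 lookahead=id remaining=[id ) * id / num ) / num ) $]
Step 4: shift id. Stack=[( ( ( id] ptr=4 lookahead=) remaining=[) * id / num ) / num ) $]
Step 5: reduce F->id. Stack=[( ( ( F] ptr=4 lookahead=) remaining=[) * id / num ) / num ) $]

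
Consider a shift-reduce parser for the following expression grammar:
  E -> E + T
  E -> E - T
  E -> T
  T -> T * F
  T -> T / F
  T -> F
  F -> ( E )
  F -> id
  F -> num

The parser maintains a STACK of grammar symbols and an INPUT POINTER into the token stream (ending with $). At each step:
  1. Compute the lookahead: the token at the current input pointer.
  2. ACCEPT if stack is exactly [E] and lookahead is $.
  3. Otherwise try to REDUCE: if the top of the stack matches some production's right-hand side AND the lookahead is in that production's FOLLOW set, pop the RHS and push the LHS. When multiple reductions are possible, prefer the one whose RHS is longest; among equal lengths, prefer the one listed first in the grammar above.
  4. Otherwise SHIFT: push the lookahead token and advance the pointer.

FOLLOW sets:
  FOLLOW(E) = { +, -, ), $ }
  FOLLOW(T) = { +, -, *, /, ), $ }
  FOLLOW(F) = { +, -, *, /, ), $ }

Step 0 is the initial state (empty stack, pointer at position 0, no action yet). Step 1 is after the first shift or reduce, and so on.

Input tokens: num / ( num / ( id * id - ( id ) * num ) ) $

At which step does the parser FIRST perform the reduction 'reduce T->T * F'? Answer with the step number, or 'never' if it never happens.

Answer: 17

Derivation:
Step 1: shift num. Stack=[num] ptr=1 lookahead=/ remaining=[/ ( num / ( id * id - ( id ) * num ) ) $]
Step 2: reduce F->num. Stack=[F] ptr=1 lookahead=/ remaining=[/ ( num / ( id * id - ( id ) * num ) ) $]
Step 3: reduce T->F. Stack=[T] ptr=1 lookahead=/ remaining=[/ ( num / ( id * id - ( id ) * num ) ) $]
Step 4: shift /. Stack=[T /] ptr=2 lookahead=( remaining=[( num / ( id * id - ( id ) * num ) ) $]
Step 5: shift (. Stack=[T / (] ptr=3 lookahead=num remaining=[num / ( id * id - ( id ) * num ) ) $]
Step 6: shift num. Stack=[T / ( num] ptr=4 lookahead=/ remaining=[/ ( id * id - ( id ) * num ) ) $]
Step 7: reduce F->num. Stack=[T / ( F] ptr=4 lookahead=/ remaining=[/ ( id * id - ( id ) * num ) ) $]
Step 8: reduce T->F. Stack=[T / ( T] ptr=4 lookahead=/ remaining=[/ ( id * id - ( id ) * num ) ) $]
Step 9: shift /. Stack=[T / ( T /] ptr=5 lookahead=( remaining=[( id * id - ( id ) * num ) ) $]
Step 10: shift (. Stack=[T / ( T / (] ptr=6 lookahead=id remaining=[id * id - ( id ) * num ) ) $]
Step 11: shift id. Stack=[T / ( T / ( id] ptr=7 lookahead=* remaining=[* id - ( id ) * num ) ) $]
Step 12: reduce F->id. Stack=[T / ( T / ( F] ptr=7 lookahead=* remaining=[* id - ( id ) * num ) ) $]
Step 13: reduce T->F. Stack=[T / ( T / ( T] ptr=7 lookahead=* remaining=[* id - ( id ) * num ) ) $]
Step 14: shift *. Stack=[T / ( T / ( T *] ptr=8 lookahead=id remaining=[id - ( id ) * num ) ) $]
Step 15: shift id. Stack=[T / ( T / ( T * id] ptr=9 lookahead=- remaining=[- ( id ) * num ) ) $]
Step 16: reduce F->id. Stack=[T / ( T / ( T * F] ptr=9 lookahead=- remaining=[- ( id ) * num ) ) $]
Step 17: reduce T->T * F. Stack=[T / ( T / ( T] ptr=9 lookahead=- remaining=[- ( id ) * num ) ) $]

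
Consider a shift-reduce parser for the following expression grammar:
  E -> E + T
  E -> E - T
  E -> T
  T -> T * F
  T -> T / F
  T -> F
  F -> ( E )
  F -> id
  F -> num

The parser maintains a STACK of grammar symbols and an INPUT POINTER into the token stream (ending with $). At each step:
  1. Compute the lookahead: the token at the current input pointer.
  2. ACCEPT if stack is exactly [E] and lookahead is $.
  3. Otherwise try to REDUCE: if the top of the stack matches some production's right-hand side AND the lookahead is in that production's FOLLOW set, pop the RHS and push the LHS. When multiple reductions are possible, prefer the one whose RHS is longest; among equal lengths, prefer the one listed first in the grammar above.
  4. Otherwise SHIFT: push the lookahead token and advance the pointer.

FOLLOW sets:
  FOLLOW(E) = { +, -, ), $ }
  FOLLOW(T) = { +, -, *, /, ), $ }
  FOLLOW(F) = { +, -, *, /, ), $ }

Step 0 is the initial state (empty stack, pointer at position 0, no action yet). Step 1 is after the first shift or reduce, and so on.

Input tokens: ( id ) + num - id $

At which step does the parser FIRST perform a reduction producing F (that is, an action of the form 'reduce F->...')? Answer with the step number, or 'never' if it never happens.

Step 1: shift (. Stack=[(] ptr=1 lookahead=id remaining=[id ) + num - id $]
Step 2: shift id. Stack=[( id] ptr=2 lookahead=) remaining=[) + num - id $]
Step 3: reduce F->id. Stack=[( F] ptr=2 lookahead=) remaining=[) + num - id $]

Answer: 3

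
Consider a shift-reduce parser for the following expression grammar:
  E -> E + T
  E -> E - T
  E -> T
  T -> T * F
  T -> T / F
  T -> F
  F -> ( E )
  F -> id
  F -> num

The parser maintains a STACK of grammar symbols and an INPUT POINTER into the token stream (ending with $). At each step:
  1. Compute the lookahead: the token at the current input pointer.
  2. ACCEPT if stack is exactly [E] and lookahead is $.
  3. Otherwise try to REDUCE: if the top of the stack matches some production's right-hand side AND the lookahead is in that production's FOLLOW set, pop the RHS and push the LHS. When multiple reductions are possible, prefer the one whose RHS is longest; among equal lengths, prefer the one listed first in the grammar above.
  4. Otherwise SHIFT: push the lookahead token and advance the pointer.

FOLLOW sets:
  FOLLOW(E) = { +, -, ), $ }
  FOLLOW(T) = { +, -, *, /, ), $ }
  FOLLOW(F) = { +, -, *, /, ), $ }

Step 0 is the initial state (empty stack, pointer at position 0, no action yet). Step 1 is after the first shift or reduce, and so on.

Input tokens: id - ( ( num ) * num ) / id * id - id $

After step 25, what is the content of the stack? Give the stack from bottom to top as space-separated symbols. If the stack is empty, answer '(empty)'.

Step 1: shift id. Stack=[id] ptr=1 lookahead=- remaining=[- ( ( num ) * num ) / id * id - id $]
Step 2: reduce F->id. Stack=[F] ptr=1 lookahead=- remaining=[- ( ( num ) * num ) / id * id - id $]
Step 3: reduce T->F. Stack=[T] ptr=1 lookahead=- remaining=[- ( ( num ) * num ) / id * id - id $]
Step 4: reduce E->T. Stack=[E] ptr=1 lookahead=- remaining=[- ( ( num ) * num ) / id * id - id $]
Step 5: shift -. Stack=[E -] ptr=2 lookahead=( remaining=[( ( num ) * num ) / id * id - id $]
Step 6: shift (. Stack=[E - (] ptr=3 lookahead=( remaining=[( num ) * num ) / id * id - id $]
Step 7: shift (. Stack=[E - ( (] ptr=4 lookahead=num remaining=[num ) * num ) / id * id - id $]
Step 8: shift num. Stack=[E - ( ( num] ptr=5 lookahead=) remaining=[) * num ) / id * id - id $]
Step 9: reduce F->num. Stack=[E - ( ( F] ptr=5 lookahead=) remaining=[) * num ) / id * id - id $]
Step 10: reduce T->F. Stack=[E - ( ( T] ptr=5 lookahead=) remaining=[) * num ) / id * id - id $]
Step 11: reduce E->T. Stack=[E - ( ( E] ptr=5 lookahead=) remaining=[) * num ) / id * id - id $]
Step 12: shift ). Stack=[E - ( ( E )] ptr=6 lookahead=* remaining=[* num ) / id * id - id $]
Step 13: reduce F->( E ). Stack=[E - ( F] ptr=6 lookahead=* remaining=[* num ) / id * id - id $]
Step 14: reduce T->F. Stack=[E - ( T] ptr=6 lookahead=* remaining=[* num ) / id * id - id $]
Step 15: shift *. Stack=[E - ( T *] ptr=7 lookahead=num remaining=[num ) / id * id - id $]
Step 16: shift num. Stack=[E - ( T * num] ptr=8 lookahead=) remaining=[) / id * id - id $]
Step 17: reduce F->num. Stack=[E - ( T * F] ptr=8 lookahead=) remaining=[) / id * id - id $]
Step 18: reduce T->T * F. Stack=[E - ( T] ptr=8 lookahead=) remaining=[) / id * id - id $]
Step 19: reduce E->T. Stack=[E - ( E] ptr=8 lookahead=) remaining=[) / id * id - id $]
Step 20: shift ). Stack=[E - ( E )] ptr=9 lookahead=/ remaining=[/ id * id - id $]
Step 21: reduce F->( E ). Stack=[E - F] ptr=9 lookahead=/ remaining=[/ id * id - id $]
Step 22: reduce T->F. Stack=[E - T] ptr=9 lookahead=/ remaining=[/ id * id - id $]
Step 23: shift /. Stack=[E - T /] ptr=10 lookahead=id remaining=[id * id - id $]
Step 24: shift id. Stack=[E - T / id] ptr=11 lookahead=* remaining=[* id - id $]
Step 25: reduce F->id. Stack=[E - T / F] ptr=11 lookahead=* remaining=[* id - id $]

Answer: E - T / F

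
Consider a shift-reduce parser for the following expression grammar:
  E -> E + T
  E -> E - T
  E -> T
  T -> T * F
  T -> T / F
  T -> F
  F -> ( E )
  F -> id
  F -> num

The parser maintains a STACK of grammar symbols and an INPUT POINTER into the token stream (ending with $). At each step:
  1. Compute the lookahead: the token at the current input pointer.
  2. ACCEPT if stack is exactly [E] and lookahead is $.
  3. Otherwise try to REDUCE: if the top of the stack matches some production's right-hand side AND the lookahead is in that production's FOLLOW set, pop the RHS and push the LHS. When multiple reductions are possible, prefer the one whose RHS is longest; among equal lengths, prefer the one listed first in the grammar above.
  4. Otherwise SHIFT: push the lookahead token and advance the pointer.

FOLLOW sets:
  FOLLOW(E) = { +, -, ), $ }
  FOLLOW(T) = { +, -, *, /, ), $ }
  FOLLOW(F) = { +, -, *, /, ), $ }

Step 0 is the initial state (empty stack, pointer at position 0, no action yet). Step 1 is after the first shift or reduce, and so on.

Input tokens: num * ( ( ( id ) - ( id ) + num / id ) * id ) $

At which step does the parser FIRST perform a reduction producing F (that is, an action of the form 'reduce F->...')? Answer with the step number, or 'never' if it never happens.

Step 1: shift num. Stack=[num] ptr=1 lookahead=* remaining=[* ( ( ( id ) - ( id ) + num / id ) * id ) $]
Step 2: reduce F->num. Stack=[F] ptr=1 lookahead=* remaining=[* ( ( ( id ) - ( id ) + num / id ) * id ) $]

Answer: 2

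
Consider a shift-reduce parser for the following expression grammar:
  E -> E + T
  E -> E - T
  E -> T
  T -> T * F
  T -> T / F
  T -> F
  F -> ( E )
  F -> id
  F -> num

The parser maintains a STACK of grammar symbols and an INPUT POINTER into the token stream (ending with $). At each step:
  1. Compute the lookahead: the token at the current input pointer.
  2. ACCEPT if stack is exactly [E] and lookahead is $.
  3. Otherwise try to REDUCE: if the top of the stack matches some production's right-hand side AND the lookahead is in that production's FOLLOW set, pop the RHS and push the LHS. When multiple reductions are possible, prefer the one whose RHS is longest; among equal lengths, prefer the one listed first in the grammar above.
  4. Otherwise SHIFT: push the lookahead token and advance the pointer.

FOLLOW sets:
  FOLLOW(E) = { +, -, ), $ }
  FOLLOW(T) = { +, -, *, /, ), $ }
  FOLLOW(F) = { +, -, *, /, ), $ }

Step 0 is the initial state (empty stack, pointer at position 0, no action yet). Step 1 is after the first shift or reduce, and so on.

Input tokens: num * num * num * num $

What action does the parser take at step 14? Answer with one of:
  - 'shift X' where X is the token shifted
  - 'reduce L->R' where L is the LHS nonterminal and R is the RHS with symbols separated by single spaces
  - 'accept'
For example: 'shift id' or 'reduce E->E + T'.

Answer: reduce F->num

Derivation:
Step 1: shift num. Stack=[num] ptr=1 lookahead=* remaining=[* num * num * num $]
Step 2: reduce F->num. Stack=[F] ptr=1 lookahead=* remaining=[* num * num * num $]
Step 3: reduce T->F. Stack=[T] ptr=1 lookahead=* remaining=[* num * num * num $]
Step 4: shift *. Stack=[T *] ptr=2 lookahead=num remaining=[num * num * num $]
Step 5: shift num. Stack=[T * num] ptr=3 lookahead=* remaining=[* num * num $]
Step 6: reduce F->num. Stack=[T * F] ptr=3 lookahead=* remaining=[* num * num $]
Step 7: reduce T->T * F. Stack=[T] ptr=3 lookahead=* remaining=[* num * num $]
Step 8: shift *. Stack=[T *] ptr=4 lookahead=num remaining=[num * num $]
Step 9: shift num. Stack=[T * num] ptr=5 lookahead=* remaining=[* num $]
Step 10: reduce F->num. Stack=[T * F] ptr=5 lookahead=* remaining=[* num $]
Step 11: reduce T->T * F. Stack=[T] ptr=5 lookahead=* remaining=[* num $]
Step 12: shift *. Stack=[T *] ptr=6 lookahead=num remaining=[num $]
Step 13: shift num. Stack=[T * num] ptr=7 lookahead=$ remaining=[$]
Step 14: reduce F->num. Stack=[T * F] ptr=7 lookahead=$ remaining=[$]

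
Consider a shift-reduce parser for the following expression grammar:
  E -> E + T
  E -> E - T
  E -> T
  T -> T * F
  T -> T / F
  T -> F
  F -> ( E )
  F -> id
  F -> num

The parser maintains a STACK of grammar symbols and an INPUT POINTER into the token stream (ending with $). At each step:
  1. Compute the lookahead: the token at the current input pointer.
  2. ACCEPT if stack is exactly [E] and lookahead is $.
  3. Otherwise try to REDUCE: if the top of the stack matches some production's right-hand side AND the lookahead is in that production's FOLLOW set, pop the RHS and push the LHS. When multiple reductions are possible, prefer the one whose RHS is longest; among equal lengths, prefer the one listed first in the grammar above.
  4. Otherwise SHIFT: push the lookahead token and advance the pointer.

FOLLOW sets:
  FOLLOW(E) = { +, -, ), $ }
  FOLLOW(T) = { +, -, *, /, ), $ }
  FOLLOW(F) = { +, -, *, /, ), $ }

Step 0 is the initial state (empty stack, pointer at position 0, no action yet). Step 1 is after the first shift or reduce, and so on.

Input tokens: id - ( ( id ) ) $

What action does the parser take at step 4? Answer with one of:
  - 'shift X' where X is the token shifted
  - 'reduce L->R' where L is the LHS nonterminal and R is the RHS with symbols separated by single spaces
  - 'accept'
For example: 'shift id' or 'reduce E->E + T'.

Step 1: shift id. Stack=[id] ptr=1 lookahead=- remaining=[- ( ( id ) ) $]
Step 2: reduce F->id. Stack=[F] ptr=1 lookahead=- remaining=[- ( ( id ) ) $]
Step 3: reduce T->F. Stack=[T] ptr=1 lookahead=- remaining=[- ( ( id ) ) $]
Step 4: reduce E->T. Stack=[E] ptr=1 lookahead=- remaining=[- ( ( id ) ) $]

Answer: reduce E->T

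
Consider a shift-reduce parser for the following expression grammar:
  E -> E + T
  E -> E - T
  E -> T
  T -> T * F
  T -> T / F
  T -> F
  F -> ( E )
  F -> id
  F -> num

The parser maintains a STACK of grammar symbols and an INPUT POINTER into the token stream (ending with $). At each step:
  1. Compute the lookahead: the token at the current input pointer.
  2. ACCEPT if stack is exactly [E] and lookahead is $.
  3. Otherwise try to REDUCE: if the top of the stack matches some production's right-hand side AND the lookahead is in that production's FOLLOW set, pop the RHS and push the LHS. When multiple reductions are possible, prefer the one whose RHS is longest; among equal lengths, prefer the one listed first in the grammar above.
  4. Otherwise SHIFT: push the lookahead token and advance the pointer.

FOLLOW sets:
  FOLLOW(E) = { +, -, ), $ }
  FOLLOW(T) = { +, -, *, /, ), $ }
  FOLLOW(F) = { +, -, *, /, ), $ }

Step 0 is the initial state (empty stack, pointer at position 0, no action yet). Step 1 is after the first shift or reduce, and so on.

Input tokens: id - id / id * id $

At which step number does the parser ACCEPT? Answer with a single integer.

Answer: 18

Derivation:
Step 1: shift id. Stack=[id] ptr=1 lookahead=- remaining=[- id / id * id $]
Step 2: reduce F->id. Stack=[F] ptr=1 lookahead=- remaining=[- id / id * id $]
Step 3: reduce T->F. Stack=[T] ptr=1 lookahead=- remaining=[- id / id * id $]
Step 4: reduce E->T. Stack=[E] ptr=1 lookahead=- remaining=[- id / id * id $]
Step 5: shift -. Stack=[E -] ptr=2 lookahead=id remaining=[id / id * id $]
Step 6: shift id. Stack=[E - id] ptr=3 lookahead=/ remaining=[/ id * id $]
Step 7: reduce F->id. Stack=[E - F] ptr=3 lookahead=/ remaining=[/ id * id $]
Step 8: reduce T->F. Stack=[E - T] ptr=3 lookahead=/ remaining=[/ id * id $]
Step 9: shift /. Stack=[E - T /] ptr=4 lookahead=id remaining=[id * id $]
Step 10: shift id. Stack=[E - T / id] ptr=5 lookahead=* remaining=[* id $]
Step 11: reduce F->id. Stack=[E - T / F] ptr=5 lookahead=* remaining=[* id $]
Step 12: reduce T->T / F. Stack=[E - T] ptr=5 lookahead=* remaining=[* id $]
Step 13: shift *. Stack=[E - T *] ptr=6 lookahead=id remaining=[id $]
Step 14: shift id. Stack=[E - T * id] ptr=7 lookahead=$ remaining=[$]
Step 15: reduce F->id. Stack=[E - T * F] ptr=7 lookahead=$ remaining=[$]
Step 16: reduce T->T * F. Stack=[E - T] ptr=7 lookahead=$ remaining=[$]
Step 17: reduce E->E - T. Stack=[E] ptr=7 lookahead=$ remaining=[$]
Step 18: accept. Stack=[E] ptr=7 lookahead=$ remaining=[$]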